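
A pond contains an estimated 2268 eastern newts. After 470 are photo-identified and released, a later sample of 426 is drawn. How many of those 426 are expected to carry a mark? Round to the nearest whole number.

expected recaptures ≈ 88

Expected recaptures E[R] = M·C / N.
E[R] = 470 × 426 / 2268 = 200220 / 2268 ≈ 88.3 → 88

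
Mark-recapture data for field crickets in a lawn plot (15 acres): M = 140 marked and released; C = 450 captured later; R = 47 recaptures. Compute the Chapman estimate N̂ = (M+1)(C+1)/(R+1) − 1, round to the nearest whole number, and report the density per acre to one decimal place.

density ≈ 88.3 field crickets per acre

N̂ = 141·451/48 − 1 = 63591/48 − 1 ≈ 1323.8 → 1324
Density = N̂ / area = 1324 / 15 ≈ 88.27 → 88.3 per acre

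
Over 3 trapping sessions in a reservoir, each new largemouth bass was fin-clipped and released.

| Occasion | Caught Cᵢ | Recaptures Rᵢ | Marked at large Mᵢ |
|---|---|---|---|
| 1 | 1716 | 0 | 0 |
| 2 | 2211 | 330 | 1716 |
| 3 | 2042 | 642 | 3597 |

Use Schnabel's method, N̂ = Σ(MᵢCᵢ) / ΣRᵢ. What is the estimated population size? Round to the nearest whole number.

Σ MᵢCᵢ = 0·1716 + 1716·2211 + 3597·2042 = 0 + 3794076 + 7345074 = 11139150
Σ Rᵢ = 0 + 330 + 642 = 972
N̂ = 11139150 / 972 ≈ 11460.0 → 11460

N ≈ 11,460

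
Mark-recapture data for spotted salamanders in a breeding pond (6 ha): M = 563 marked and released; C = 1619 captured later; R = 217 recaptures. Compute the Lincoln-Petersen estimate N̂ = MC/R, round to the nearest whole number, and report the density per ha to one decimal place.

N̂ = 563·1619/217 = 911497/217 ≈ 4200.4 → 4200
Density = N̂ / area = 4200 / 6 = 700.0 per ha

density ≈ 700.0 spotted salamanders per ha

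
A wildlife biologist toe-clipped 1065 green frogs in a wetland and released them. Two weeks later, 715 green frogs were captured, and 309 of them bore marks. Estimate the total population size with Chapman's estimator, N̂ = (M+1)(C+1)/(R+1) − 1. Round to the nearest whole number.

N ≈ 2461

N̂ = (1065+1)(715+1)/(309+1) − 1 = 1066·716/310 − 1
= 763256/310 − 1 ≈ 2462.1 − 1 ≈ 2461.1 → 2461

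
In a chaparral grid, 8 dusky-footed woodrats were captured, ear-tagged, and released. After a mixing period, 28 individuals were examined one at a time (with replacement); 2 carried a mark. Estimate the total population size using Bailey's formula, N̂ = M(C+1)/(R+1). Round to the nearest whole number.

N̂ = 8·(28+1)/(2+1) = 8·29/3 = 232/3 ≈ 77.3 → 77

N ≈ 77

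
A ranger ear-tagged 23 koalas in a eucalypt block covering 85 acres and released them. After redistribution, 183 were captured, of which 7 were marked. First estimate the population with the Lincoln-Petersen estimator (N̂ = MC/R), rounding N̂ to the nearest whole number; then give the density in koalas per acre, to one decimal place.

density ≈ 7.1 koalas per acre

N̂ = 23·183/7 = 4209/7 ≈ 601.3 → 601
Density = N̂ / area = 601 / 85 ≈ 7.07 → 7.1 per acre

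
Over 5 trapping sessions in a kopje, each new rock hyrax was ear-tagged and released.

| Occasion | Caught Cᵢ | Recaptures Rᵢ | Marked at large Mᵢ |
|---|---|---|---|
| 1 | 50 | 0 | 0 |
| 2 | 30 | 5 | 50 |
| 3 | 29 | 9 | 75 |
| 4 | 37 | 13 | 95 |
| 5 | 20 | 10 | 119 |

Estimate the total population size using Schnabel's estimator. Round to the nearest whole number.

N ≈ 259

Σ MᵢCᵢ = 0·50 + 50·30 + 75·29 + 95·37 + 119·20 = 0 + 1500 + 2175 + 3515 + 2380 = 9570
Σ Rᵢ = 0 + 5 + 9 + 13 + 10 = 37
N̂ = 9570 / 37 ≈ 258.6 → 259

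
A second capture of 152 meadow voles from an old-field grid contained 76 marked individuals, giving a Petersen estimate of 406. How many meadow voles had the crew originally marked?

M = 203

From N = M·C/R: M = N·R / C = 406·76 / 152 = 30856 / 152 = 203.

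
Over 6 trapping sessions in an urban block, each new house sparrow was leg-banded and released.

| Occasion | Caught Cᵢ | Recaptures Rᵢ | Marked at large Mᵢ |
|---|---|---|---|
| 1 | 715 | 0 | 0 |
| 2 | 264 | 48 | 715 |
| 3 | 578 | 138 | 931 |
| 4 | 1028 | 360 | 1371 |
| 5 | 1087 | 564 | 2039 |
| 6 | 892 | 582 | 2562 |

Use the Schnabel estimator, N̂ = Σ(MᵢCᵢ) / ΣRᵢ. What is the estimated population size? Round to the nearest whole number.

N ≈ 3923

Σ MᵢCᵢ = 0·715 + 715·264 + 931·578 + 1371·1028 + 2039·1087 + 2562·892 = 0 + 188760 + 538118 + 1409388 + 2216393 + 2285304 = 6637963
Σ Rᵢ = 0 + 48 + 138 + 360 + 564 + 582 = 1692
N̂ = 6637963 / 1692 ≈ 3923.1 → 3923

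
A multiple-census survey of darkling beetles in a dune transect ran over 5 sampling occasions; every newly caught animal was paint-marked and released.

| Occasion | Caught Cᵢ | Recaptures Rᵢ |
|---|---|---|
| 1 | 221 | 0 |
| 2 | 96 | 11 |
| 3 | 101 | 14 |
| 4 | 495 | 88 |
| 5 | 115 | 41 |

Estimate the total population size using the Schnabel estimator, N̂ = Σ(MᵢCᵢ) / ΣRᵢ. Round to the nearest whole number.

Marked at large before each occasion: Mᵢ = Σⱼ<ᵢ (Cⱼ − Rⱼ) → M1=0, M2=221, M3=306, M4=393, M5=800
Σ MᵢCᵢ = 0·221 + 221·96 + 306·101 + 393·495 + 800·115 = 0 + 21216 + 30906 + 194535 + 92000 = 338657
Σ Rᵢ = 0 + 11 + 14 + 88 + 41 = 154
N̂ = 338657 / 154 ≈ 2199.1 → 2199

N ≈ 2199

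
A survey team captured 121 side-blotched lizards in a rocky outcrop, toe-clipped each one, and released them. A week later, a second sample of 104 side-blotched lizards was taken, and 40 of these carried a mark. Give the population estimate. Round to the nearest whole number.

If marked individuals mix randomly, R/C ≈ M/N, giving N ≈ M·C/R.
N = (121 × 104) / 40 = 12584 / 40 ≈ 314.6 → 315

N ≈ 315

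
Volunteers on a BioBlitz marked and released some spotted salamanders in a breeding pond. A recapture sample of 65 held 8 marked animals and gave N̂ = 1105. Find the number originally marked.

M = 136

From N = M·C/R: M = N·R / C = 1105·8 / 65 = 8840 / 65 = 136.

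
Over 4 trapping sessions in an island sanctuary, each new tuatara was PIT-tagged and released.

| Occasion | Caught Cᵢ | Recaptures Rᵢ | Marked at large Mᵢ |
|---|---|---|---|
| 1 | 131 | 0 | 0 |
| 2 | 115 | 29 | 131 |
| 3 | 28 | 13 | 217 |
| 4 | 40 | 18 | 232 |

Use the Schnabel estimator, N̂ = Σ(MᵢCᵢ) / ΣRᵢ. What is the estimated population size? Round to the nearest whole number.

Σ MᵢCᵢ = 0·131 + 131·115 + 217·28 + 232·40 = 0 + 15065 + 6076 + 9280 = 30421
Σ Rᵢ = 0 + 29 + 13 + 18 = 60
N̂ = 30421 / 60 ≈ 507.0 → 507

N ≈ 507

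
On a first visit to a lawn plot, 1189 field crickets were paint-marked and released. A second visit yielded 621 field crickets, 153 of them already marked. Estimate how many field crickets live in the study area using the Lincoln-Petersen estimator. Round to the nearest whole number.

N ≈ 4826

The marked fraction in the recapture sample should equal the marked fraction in the population: 153/621 = 1189/N.
N = (1189 × 621) / 153 = 738369 / 153 ≈ 4825.9 → 4826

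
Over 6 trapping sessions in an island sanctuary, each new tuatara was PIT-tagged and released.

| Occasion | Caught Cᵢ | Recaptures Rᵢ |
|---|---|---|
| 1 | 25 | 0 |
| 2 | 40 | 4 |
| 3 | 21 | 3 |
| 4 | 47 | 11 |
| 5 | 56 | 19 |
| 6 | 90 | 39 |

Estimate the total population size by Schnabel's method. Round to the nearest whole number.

N ≈ 344

Marked at large before each occasion: Mᵢ = Σⱼ<ᵢ (Cⱼ − Rⱼ) → M1=0, M2=25, M3=61, M4=79, M5=115, M6=152
Σ MᵢCᵢ = 0·25 + 25·40 + 61·21 + 79·47 + 115·56 + 152·90 = 0 + 1000 + 1281 + 3713 + 6440 + 13680 = 26114
Σ Rᵢ = 0 + 4 + 3 + 11 + 19 + 39 = 76
N̂ = 26114 / 76 ≈ 343.6 → 344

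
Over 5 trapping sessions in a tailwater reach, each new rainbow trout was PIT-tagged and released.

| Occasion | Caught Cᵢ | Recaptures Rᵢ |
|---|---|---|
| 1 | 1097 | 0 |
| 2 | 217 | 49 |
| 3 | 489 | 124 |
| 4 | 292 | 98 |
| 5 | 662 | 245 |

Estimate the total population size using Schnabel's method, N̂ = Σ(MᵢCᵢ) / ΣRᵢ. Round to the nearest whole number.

Marked at large before each occasion: Mᵢ = Σⱼ<ᵢ (Cⱼ − Rⱼ) → M1=0, M2=1097, M3=1265, M4=1630, M5=1824
Σ MᵢCᵢ = 0·1097 + 1097·217 + 1265·489 + 1630·292 + 1824·662 = 0 + 238049 + 618585 + 475960 + 1207488 = 2540082
Σ Rᵢ = 0 + 49 + 124 + 98 + 245 = 516
N̂ = 2540082 / 516 ≈ 4922.6 → 4923

N ≈ 4923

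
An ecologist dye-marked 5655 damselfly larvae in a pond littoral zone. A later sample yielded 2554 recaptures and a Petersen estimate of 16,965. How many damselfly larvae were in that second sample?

C = 7662

From N = M·C/R: C = N·R / M = 16965·2554 / 5655 = 43328610 / 5655 = 7662.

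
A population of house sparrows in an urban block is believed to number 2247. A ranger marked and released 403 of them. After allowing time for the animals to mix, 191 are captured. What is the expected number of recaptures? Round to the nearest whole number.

Expected recaptures E[R] = M·C / N.
E[R] = 403 × 191 / 2247 = 76973 / 2247 ≈ 34.3 → 34

expected recaptures ≈ 34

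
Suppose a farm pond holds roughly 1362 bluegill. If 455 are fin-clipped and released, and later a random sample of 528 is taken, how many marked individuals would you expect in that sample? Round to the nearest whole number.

The marked fraction of the population is 455/1362, so in a sample of 528 expect C·(M/N) marked.
E[R] = 455 × 528 / 1362 = 240240 / 1362 ≈ 176.4 → 176

expected recaptures ≈ 176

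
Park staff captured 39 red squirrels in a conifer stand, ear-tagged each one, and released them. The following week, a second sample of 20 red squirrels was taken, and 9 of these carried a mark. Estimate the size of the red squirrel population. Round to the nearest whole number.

N ≈ 87

Lincoln-Petersen assumes M/N = R/C, so N = M·C / R.
N = (39 × 20) / 9 = 780 / 9 ≈ 86.7 → 87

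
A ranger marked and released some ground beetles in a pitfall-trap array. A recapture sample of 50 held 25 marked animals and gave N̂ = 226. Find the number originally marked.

M = 113

From N = M·C/R: M = N·R / C = 226·25 / 50 = 5650 / 50 = 113.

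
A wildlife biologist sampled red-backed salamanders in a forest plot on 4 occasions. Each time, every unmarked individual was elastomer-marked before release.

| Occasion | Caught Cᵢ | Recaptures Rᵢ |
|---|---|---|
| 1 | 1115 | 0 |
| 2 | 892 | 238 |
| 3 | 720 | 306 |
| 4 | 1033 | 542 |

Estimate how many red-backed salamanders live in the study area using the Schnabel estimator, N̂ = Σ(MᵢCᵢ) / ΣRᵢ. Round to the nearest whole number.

Marked at large before each occasion: Mᵢ = Σⱼ<ᵢ (Cⱼ − Rⱼ) → M1=0, M2=1115, M3=1769, M4=2183
Σ MᵢCᵢ = 0·1115 + 1115·892 + 1769·720 + 2183·1033 = 0 + 994580 + 1273680 + 2255039 = 4523299
Σ Rᵢ = 0 + 238 + 306 + 542 = 1086
N̂ = 4523299 / 1086 ≈ 4165.1 → 4165

N ≈ 4165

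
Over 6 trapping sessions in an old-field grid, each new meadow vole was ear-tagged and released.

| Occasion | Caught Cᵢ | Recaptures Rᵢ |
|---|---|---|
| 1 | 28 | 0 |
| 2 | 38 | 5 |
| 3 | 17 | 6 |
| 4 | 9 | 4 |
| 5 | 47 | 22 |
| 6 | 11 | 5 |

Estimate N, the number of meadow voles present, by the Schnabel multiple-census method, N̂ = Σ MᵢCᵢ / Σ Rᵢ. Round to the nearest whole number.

Marked at large before each occasion: Mᵢ = Σⱼ<ᵢ (Cⱼ − Rⱼ) → M1=0, M2=28, M3=61, M4=72, M5=77, M6=102
Σ MᵢCᵢ = 0·28 + 28·38 + 61·17 + 72·9 + 77·47 + 102·11 = 0 + 1064 + 1037 + 648 + 3619 + 1122 = 7490
Σ Rᵢ = 0 + 5 + 6 + 4 + 22 + 5 = 42
N̂ = 7490 / 42 ≈ 178.3 → 178

N ≈ 178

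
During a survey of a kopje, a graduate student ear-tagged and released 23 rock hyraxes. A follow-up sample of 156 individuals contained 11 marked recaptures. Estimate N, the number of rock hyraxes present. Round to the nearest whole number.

N ≈ 326

The marked fraction in the recapture sample should equal the marked fraction in the population: 11/156 = 23/N.
N = (23 × 156) / 11 = 3588 / 11 ≈ 326.2 → 326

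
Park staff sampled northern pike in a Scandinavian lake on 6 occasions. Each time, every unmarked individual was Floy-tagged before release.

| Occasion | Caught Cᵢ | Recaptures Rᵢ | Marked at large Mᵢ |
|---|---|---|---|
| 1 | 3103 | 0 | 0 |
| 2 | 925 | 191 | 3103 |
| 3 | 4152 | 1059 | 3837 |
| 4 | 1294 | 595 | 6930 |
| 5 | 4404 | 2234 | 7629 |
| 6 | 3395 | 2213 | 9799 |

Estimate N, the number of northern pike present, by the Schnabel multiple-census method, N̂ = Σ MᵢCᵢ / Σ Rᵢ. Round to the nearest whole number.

Σ MᵢCᵢ = 0·3103 + 3103·925 + 3837·4152 + 6930·1294 + 7629·4404 + 9799·3395 = 0 + 2870275 + 15931224 + 8967420 + 33598116 + 33267605 = 94634640
Σ Rᵢ = 0 + 191 + 1059 + 595 + 2234 + 2213 = 6292
N̂ = 94634640 / 6292 ≈ 15040.47 → 15040

N ≈ 15,040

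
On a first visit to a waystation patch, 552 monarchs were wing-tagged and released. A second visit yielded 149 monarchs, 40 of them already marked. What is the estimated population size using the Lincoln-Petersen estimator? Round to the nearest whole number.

Lincoln-Petersen assumes M/N = R/C, so N = M·C / R.
N = (552 × 149) / 40 = 82248 / 40 ≈ 2056.2 → 2056

N ≈ 2056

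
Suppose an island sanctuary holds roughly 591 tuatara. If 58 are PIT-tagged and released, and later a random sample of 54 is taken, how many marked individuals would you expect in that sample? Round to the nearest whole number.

The marked fraction of the population is 58/591, so in a sample of 54 expect C·(M/N) marked.
E[R] = 58 × 54 / 591 = 3132 / 591 ≈ 5.3 → 5

expected recaptures ≈ 5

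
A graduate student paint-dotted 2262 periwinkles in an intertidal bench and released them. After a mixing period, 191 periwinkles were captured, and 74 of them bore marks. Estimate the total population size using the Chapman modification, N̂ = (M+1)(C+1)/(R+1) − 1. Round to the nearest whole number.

N̂ = (2262+1)(191+1)/(74+1) − 1 = 2263·192/75 − 1
= 434496/75 − 1 ≈ 5793.3 − 1 ≈ 5792.3 → 5792

N ≈ 5792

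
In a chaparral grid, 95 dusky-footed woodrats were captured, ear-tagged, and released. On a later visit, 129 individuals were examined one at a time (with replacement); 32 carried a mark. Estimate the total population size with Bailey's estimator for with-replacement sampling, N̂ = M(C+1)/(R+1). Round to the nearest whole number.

N ≈ 374

N̂ = 95·(129+1)/(32+1) = 95·130/33 = 12350/33 ≈ 374.2 → 374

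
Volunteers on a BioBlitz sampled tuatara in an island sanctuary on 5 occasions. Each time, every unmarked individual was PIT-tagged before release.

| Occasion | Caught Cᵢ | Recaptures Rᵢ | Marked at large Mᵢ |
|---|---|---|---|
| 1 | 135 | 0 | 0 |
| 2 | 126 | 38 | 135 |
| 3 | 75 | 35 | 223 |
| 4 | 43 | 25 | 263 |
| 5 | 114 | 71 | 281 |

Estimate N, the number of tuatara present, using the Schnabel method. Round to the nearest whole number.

Σ MᵢCᵢ = 0·135 + 135·126 + 223·75 + 263·43 + 281·114 = 0 + 17010 + 16725 + 11309 + 32034 = 77078
Σ Rᵢ = 0 + 38 + 35 + 25 + 71 = 169
N̂ = 77078 / 169 ≈ 456.1 → 456

N ≈ 456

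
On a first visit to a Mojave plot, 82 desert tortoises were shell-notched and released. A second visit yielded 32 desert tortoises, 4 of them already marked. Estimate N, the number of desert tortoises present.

N = 656

Lincoln-Petersen assumes M/N = R/C, so N = M·C / R.
N = (82 × 32) / 4 = 2624 / 4 = 656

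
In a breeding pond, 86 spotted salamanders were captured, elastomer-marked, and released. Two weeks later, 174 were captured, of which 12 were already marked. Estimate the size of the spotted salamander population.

N = 1247

N = (86 × 174) / 12 = 14964 / 12 = 1247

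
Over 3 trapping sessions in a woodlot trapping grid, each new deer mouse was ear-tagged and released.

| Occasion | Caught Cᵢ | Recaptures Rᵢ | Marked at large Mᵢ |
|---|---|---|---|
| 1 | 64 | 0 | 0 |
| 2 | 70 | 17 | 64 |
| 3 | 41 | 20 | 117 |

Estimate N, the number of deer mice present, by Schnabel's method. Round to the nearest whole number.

N ≈ 251

Σ MᵢCᵢ = 0·64 + 64·70 + 117·41 = 0 + 4480 + 4797 = 9277
Σ Rᵢ = 0 + 17 + 20 = 37
N̂ = 9277 / 37 ≈ 250.7 → 251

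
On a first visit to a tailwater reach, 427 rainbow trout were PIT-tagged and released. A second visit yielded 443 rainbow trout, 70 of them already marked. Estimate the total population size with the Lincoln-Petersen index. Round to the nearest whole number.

N = (427 × 443) / 70 = 189161 / 70 ≈ 2702.3 → 2702

N ≈ 2702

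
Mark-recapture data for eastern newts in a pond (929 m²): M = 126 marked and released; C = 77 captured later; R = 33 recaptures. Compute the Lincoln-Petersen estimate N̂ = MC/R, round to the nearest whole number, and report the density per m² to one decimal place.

N̂ = 126·77/33 = 9702/33 = 294
Density = N̂ / area = 294 / 929 ≈ 0.32 → 0.3 per m²

density ≈ 0.3 eastern newts per m²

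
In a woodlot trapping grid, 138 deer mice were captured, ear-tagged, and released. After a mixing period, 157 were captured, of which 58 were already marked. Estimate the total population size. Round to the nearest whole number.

N ≈ 374

If marked individuals mix randomly, R/C ≈ M/N, giving N ≈ M·C/R.
N = (138 × 157) / 58 = 21666 / 58 ≈ 373.6 → 374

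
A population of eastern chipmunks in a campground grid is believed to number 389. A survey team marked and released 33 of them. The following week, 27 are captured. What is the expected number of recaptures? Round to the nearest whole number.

expected recaptures ≈ 2

Expected recaptures E[R] = M·C / N.
E[R] = 33 × 27 / 389 = 891 / 389 ≈ 2.3 → 2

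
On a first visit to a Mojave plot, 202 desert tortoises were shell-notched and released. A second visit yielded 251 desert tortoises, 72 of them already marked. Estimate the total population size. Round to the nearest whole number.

N ≈ 704

N = (202 × 251) / 72 = 50702 / 72 ≈ 704.2 → 704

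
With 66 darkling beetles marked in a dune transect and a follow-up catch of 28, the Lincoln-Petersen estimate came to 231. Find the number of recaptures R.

From N = M·C/R: R = M·C / N = 66·28 / 231 = 1848 / 231 = 8.

R = 8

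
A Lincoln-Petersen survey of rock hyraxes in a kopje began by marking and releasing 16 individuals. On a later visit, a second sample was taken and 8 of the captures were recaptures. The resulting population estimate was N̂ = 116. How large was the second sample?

C = 58

From N = M·C/R: C = N·R / M = 116·8 / 16 = 928 / 16 = 58.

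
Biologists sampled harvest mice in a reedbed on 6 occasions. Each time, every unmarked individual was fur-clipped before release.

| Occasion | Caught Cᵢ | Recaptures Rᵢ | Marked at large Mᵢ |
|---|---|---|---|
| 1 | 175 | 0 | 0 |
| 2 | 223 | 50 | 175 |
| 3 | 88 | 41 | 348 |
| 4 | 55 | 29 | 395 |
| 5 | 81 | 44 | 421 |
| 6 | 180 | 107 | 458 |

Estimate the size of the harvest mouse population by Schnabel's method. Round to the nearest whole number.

Σ MᵢCᵢ = 0·175 + 175·223 + 348·88 + 395·55 + 421·81 + 458·180 = 0 + 39025 + 30624 + 21725 + 34101 + 82440 = 207915
Σ Rᵢ = 0 + 50 + 41 + 29 + 44 + 107 = 271
N̂ = 207915 / 271 ≈ 767.2 → 767

N ≈ 767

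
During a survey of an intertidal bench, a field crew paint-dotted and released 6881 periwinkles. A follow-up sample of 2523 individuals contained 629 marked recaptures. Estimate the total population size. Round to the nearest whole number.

The marked fraction in the recapture sample should equal the marked fraction in the population: 629/2523 = 6881/N.
N = (6881 × 2523) / 629 = 17360763 / 629 ≈ 27600.6 → 27601

N ≈ 27,601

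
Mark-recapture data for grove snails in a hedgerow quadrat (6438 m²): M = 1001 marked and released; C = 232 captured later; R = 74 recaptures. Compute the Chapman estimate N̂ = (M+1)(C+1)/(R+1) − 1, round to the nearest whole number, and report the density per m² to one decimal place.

density ≈ 0.5 grove snails per m²

N̂ = 1002·233/75 − 1 = 233466/75 − 1 ≈ 3111.9 → 3112
Density = N̂ / area = 3112 / 6438 ≈ 0.48 → 0.5 per m²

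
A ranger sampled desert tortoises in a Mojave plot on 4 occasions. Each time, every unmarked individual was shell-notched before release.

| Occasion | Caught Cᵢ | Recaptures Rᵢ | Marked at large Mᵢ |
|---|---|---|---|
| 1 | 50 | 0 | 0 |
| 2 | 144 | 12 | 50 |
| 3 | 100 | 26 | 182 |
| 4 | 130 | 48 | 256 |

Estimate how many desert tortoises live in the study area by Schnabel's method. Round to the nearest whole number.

N ≈ 682

Σ MᵢCᵢ = 0·50 + 50·144 + 182·100 + 256·130 = 0 + 7200 + 18200 + 33280 = 58680
Σ Rᵢ = 0 + 12 + 26 + 48 = 86
N̂ = 58680 / 86 ≈ 682.3 → 682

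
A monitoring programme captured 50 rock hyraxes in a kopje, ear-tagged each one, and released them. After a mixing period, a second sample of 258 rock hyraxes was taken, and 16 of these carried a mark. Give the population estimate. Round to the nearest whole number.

Lincoln-Petersen assumes M/N = R/C, so N = M·C / R.
N = (50 × 258) / 16 = 12900 / 16 ≈ 806.2 → 806

N ≈ 806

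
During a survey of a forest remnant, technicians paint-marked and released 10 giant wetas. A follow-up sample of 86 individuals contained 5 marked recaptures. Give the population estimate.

N = 172

Lincoln-Petersen assumes M/N = R/C, so N = M·C / R.
N = (10 × 86) / 5 = 860 / 5 = 172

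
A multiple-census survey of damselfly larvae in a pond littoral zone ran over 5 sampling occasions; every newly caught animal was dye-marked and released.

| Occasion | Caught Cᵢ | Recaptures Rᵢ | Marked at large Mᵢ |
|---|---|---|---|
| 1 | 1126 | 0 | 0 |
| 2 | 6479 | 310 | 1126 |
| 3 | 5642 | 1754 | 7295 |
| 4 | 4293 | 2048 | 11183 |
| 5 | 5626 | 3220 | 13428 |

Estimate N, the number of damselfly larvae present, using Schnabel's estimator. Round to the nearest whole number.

N ≈ 23,460

Σ MᵢCᵢ = 0·1126 + 1126·6479 + 7295·5642 + 11183·4293 + 13428·5626 = 0 + 7295354 + 41158390 + 48008619 + 75545928 = 172008291
Σ Rᵢ = 0 + 310 + 1754 + 2048 + 3220 = 7332
N̂ = 172008291 / 7332 ≈ 23459.9 → 23460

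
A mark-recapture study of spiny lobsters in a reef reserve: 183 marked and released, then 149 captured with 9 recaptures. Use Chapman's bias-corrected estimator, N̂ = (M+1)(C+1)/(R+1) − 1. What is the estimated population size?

N̂ = (183+1)(149+1)/(9+1) − 1 = 184·150/10 − 1
= 27600/10 − 1 = 2760 − 1 = 2759

N = 2759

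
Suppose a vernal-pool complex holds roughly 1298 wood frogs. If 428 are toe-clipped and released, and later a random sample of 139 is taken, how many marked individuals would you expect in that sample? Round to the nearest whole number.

expected recaptures ≈ 46

Expected recaptures E[R] = M·C / N.
E[R] = 428 × 139 / 1298 = 59492 / 1298 ≈ 45.8 → 46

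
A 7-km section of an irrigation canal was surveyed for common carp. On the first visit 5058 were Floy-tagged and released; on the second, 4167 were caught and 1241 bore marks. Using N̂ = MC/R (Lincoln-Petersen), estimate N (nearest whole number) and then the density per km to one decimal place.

density ≈ 2426.3 common carp per km

N̂ = 5058·4167/1241 = 21076686/1241 ≈ 16983.6 → 16984
Density = N̂ / area = 16984 / 7 ≈ 2426.29 → 2426.3 per km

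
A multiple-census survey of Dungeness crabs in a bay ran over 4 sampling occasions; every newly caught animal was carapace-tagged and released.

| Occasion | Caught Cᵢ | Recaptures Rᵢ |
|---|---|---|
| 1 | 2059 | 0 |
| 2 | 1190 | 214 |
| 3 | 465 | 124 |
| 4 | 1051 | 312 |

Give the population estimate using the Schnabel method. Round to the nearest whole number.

N ≈ 11,399

Marked at large before each occasion: Mᵢ = Σⱼ<ᵢ (Cⱼ − Rⱼ) → M1=0, M2=2059, M3=3035, M4=3376
Σ MᵢCᵢ = 0·2059 + 2059·1190 + 3035·465 + 3376·1051 = 0 + 2450210 + 1411275 + 3548176 = 7409661
Σ Rᵢ = 0 + 214 + 124 + 312 = 650
N̂ = 7409661 / 650 ≈ 11399.48 → 11399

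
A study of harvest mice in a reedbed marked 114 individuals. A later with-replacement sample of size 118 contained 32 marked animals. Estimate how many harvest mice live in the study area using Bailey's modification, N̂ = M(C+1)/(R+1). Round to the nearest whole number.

N ≈ 411

N̂ = 114·(118+1)/(32+1) = 114·119/33 = 13566/33 ≈ 411.1 → 411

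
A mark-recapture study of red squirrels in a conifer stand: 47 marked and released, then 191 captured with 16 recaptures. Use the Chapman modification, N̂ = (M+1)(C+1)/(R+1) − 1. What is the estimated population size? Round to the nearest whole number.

N̂ = (47+1)(191+1)/(16+1) − 1 = 48·192/17 − 1
= 9216/17 − 1 ≈ 542.1 − 1 ≈ 541.1 → 541

N ≈ 541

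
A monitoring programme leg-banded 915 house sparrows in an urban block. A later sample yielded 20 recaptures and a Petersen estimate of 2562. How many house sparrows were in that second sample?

From N = M·C/R: C = N·R / M = 2562·20 / 915 = 51240 / 915 = 56.

C = 56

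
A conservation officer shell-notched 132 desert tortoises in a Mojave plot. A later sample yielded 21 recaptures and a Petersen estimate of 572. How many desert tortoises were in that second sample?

C = 91

From N = M·C/R: C = N·R / M = 572·21 / 132 = 12012 / 132 = 91.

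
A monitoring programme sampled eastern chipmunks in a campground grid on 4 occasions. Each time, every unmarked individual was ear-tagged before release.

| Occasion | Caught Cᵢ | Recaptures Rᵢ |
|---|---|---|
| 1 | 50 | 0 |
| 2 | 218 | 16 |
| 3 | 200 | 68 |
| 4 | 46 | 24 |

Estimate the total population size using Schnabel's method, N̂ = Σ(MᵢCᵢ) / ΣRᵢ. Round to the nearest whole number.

N ≈ 731

Marked at large before each occasion: Mᵢ = Σⱼ<ᵢ (Cⱼ − Rⱼ) → M1=0, M2=50, M3=252, M4=384
Σ MᵢCᵢ = 0·50 + 50·218 + 252·200 + 384·46 = 0 + 10900 + 50400 + 17664 = 78964
Σ Rᵢ = 0 + 16 + 68 + 24 = 108
N̂ = 78964 / 108 ≈ 731.1 → 731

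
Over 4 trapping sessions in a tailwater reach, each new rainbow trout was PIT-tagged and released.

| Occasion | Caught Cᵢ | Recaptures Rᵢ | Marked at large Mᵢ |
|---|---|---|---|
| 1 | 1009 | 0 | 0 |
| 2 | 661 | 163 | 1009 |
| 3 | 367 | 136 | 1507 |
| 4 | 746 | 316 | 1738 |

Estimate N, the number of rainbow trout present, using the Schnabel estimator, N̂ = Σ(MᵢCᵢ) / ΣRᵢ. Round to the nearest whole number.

N ≈ 4092

Σ MᵢCᵢ = 0·1009 + 1009·661 + 1507·367 + 1738·746 = 0 + 666949 + 553069 + 1296548 = 2516566
Σ Rᵢ = 0 + 163 + 136 + 316 = 615
N̂ = 2516566 / 615 ≈ 4092.0 → 4092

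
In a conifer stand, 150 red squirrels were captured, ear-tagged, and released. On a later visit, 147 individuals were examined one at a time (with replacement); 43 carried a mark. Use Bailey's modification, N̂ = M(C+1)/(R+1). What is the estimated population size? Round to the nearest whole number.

N ≈ 505

N̂ = 150·(147+1)/(43+1) = 150·148/44 = 22200/44 ≈ 504.5 → 505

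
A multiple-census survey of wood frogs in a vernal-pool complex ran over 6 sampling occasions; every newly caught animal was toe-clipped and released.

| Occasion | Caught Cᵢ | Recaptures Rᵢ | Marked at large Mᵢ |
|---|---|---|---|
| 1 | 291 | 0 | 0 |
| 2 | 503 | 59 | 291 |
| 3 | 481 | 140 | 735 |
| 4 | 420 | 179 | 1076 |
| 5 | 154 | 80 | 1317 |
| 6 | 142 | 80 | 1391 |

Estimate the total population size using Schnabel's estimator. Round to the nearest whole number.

Σ MᵢCᵢ = 0·291 + 291·503 + 735·481 + 1076·420 + 1317·154 + 1391·142 = 0 + 146373 + 353535 + 451920 + 202818 + 197522 = 1352168
Σ Rᵢ = 0 + 59 + 140 + 179 + 80 + 80 = 538
N̂ = 1352168 / 538 ≈ 2513.3 → 2513

N ≈ 2513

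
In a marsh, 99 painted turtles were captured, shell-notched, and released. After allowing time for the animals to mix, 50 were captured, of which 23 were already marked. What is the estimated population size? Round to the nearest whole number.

N ≈ 215

N = (99 × 50) / 23 = 4950 / 23 ≈ 215.2 → 215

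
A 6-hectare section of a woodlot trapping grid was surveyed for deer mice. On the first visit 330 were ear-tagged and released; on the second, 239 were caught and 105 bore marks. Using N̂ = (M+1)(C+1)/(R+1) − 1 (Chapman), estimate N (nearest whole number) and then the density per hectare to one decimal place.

density ≈ 124.7 deer mice per hectare

N̂ = 331·240/106 − 1 = 79440/106 − 1 ≈ 748.4 → 748
Density = N̂ / area = 748 / 6 ≈ 124.67 → 124.7 per hectare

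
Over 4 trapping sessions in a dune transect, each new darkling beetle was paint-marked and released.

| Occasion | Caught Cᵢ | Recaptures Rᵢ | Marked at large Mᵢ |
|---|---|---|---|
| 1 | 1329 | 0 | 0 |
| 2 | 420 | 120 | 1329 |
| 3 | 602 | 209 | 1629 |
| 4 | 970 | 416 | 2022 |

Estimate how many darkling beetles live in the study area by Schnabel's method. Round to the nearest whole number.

Σ MᵢCᵢ = 0·1329 + 1329·420 + 1629·602 + 2022·970 = 0 + 558180 + 980658 + 1961340 = 3500178
Σ Rᵢ = 0 + 120 + 209 + 416 = 745
N̂ = 3500178 / 745 ≈ 4698.2 → 4698

N ≈ 4698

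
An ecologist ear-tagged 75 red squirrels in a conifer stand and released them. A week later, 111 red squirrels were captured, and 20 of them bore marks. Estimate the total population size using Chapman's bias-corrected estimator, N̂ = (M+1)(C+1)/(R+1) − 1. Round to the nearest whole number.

N̂ = (75+1)(111+1)/(20+1) − 1 = 76·112/21 − 1
= 8512/21 − 1 ≈ 405.3 − 1 ≈ 404.3 → 404

N ≈ 404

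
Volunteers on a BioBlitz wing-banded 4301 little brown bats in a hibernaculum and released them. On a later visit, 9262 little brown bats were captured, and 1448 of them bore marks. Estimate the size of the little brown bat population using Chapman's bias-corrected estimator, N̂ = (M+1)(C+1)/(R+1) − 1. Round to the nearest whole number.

N̂ = (4301+1)(9262+1)/(1448+1) − 1 = 4302·9263/1449 − 1
= 39849426/1449 − 1 ≈ 27501.3 − 1 ≈ 27500.3 → 27500

N ≈ 27,500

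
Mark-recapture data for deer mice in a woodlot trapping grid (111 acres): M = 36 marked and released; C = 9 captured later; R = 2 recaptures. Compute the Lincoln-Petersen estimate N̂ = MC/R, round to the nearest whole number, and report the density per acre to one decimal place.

N̂ = 36·9/2 = 324/2 = 162
Density = N̂ / area = 162 / 111 ≈ 1.46 → 1.5 per acre

density ≈ 1.5 deer mice per acre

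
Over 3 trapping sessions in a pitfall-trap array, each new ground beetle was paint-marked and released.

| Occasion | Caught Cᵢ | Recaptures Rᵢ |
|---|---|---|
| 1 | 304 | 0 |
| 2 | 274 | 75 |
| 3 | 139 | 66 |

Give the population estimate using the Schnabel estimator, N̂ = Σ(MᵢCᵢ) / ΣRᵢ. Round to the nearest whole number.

Marked at large before each occasion: Mᵢ = Σⱼ<ᵢ (Cⱼ − Rⱼ) → M1=0, M2=304, M3=503
Σ MᵢCᵢ = 0·304 + 304·274 + 503·139 = 0 + 83296 + 69917 = 153213
Σ Rᵢ = 0 + 75 + 66 = 141
N̂ = 153213 / 141 ≈ 1086.6 → 1087

N ≈ 1087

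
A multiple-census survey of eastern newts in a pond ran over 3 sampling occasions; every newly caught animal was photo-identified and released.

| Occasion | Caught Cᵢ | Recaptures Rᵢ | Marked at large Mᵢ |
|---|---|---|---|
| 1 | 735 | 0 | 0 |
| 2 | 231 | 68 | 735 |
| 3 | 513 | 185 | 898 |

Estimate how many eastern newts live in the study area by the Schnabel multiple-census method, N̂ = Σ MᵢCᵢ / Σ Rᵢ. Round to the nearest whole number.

Σ MᵢCᵢ = 0·735 + 735·231 + 898·513 = 0 + 169785 + 460674 = 630459
Σ Rᵢ = 0 + 68 + 185 = 253
N̂ = 630459 / 253 ≈ 2491.9 → 2492

N ≈ 2492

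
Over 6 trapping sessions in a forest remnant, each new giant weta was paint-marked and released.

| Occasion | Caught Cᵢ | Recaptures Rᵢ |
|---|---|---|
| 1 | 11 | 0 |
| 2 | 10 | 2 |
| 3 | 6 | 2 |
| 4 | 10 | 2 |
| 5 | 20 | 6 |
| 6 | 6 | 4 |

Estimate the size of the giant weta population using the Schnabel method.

N = 84

Marked at large before each occasion: Mᵢ = Σⱼ<ᵢ (Cⱼ − Rⱼ) → M1=0, M2=11, M3=19, M4=23, M5=31, M6=45
Σ MᵢCᵢ = 0·11 + 11·10 + 19·6 + 23·10 + 31·20 + 45·6 = 0 + 110 + 114 + 230 + 620 + 270 = 1344
Σ Rᵢ = 0 + 2 + 2 + 2 + 6 + 4 = 16
N̂ = 1344 / 16 = 84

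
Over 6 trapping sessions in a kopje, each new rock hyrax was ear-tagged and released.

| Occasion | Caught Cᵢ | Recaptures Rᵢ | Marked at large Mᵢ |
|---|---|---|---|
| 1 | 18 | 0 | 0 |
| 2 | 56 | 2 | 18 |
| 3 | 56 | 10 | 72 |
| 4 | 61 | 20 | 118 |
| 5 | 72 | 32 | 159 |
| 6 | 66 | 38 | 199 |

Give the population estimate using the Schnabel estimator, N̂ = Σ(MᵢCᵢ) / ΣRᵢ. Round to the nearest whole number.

Σ MᵢCᵢ = 0·18 + 18·56 + 72·56 + 118·61 + 159·72 + 199·66 = 0 + 1008 + 4032 + 7198 + 11448 + 13134 = 36820
Σ Rᵢ = 0 + 2 + 10 + 20 + 32 + 38 = 102
N̂ = 36820 / 102 ≈ 361.0 → 361

N ≈ 361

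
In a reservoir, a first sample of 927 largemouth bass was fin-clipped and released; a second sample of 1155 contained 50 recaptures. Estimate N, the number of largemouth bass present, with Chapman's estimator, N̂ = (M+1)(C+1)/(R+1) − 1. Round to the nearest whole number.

N̂ = (927+1)(1155+1)/(50+1) − 1 = 928·1156/51 − 1
= 1072768/51 − 1 ≈ 21034.7 − 1 ≈ 21033.7 → 21034

N ≈ 21,034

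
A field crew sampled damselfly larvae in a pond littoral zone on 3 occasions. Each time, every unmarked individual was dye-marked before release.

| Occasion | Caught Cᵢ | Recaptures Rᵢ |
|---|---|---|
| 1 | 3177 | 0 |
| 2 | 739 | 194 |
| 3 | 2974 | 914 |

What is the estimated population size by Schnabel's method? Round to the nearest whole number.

Marked at large before each occasion: Mᵢ = Σⱼ<ᵢ (Cⱼ − Rⱼ) → M1=0, M2=3177, M3=3722
Σ MᵢCᵢ = 0·3177 + 3177·739 + 3722·2974 = 0 + 2347803 + 11069228 = 13417031
Σ Rᵢ = 0 + 194 + 914 = 1108
N̂ = 13417031 / 1108 ≈ 12109.2 → 12109

N ≈ 12,109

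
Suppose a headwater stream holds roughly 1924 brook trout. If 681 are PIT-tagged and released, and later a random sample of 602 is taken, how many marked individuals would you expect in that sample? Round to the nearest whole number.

expected recaptures ≈ 213

Expected recaptures E[R] = M·C / N.
E[R] = 681 × 602 / 1924 = 409962 / 1924 ≈ 213.1 → 213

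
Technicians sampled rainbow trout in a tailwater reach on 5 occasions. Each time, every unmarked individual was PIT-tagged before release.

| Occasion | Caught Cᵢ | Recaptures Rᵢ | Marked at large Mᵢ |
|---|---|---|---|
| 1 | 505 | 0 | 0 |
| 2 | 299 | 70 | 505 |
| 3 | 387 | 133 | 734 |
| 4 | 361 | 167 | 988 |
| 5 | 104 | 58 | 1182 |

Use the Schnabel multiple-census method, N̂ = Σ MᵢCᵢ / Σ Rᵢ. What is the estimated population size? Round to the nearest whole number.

Σ MᵢCᵢ = 0·505 + 505·299 + 734·387 + 988·361 + 1182·104 = 0 + 150995 + 284058 + 356668 + 122928 = 914649
Σ Rᵢ = 0 + 70 + 133 + 167 + 58 = 428
N̂ = 914649 / 428 ≈ 2137.0 → 2137

N ≈ 2137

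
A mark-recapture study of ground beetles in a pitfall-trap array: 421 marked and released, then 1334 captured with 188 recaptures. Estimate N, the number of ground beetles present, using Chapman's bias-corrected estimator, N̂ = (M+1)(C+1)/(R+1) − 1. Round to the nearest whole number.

N ≈ 2980

N̂ = (421+1)(1334+1)/(188+1) − 1 = 422·1335/189 − 1
= 563370/189 − 1 ≈ 2980.8 − 1 ≈ 2979.8 → 2980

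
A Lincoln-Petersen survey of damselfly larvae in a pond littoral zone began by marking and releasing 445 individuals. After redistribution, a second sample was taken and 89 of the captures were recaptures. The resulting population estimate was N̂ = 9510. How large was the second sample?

C = 1902

From N = M·C/R: C = N·R / M = 9510·89 / 445 = 846390 / 445 = 1902.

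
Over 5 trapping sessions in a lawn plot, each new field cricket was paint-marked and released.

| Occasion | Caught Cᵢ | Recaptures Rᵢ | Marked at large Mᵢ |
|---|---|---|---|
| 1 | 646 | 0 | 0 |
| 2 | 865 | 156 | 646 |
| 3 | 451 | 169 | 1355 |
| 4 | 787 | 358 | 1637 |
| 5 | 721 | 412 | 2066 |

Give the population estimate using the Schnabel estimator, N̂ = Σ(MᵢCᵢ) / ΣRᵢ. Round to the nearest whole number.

Σ MᵢCᵢ = 0·646 + 646·865 + 1355·451 + 1637·787 + 2066·721 = 0 + 558790 + 611105 + 1288319 + 1489586 = 3947800
Σ Rᵢ = 0 + 156 + 169 + 358 + 412 = 1095
N̂ = 3947800 / 1095 ≈ 3605.3 → 3605

N ≈ 3605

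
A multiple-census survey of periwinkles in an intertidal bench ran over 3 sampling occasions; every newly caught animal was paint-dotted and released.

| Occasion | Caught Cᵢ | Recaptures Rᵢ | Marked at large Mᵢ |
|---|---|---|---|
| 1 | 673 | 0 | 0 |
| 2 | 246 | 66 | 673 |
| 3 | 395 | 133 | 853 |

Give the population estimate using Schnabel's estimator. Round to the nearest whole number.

Σ MᵢCᵢ = 0·673 + 673·246 + 853·395 = 0 + 165558 + 336935 = 502493
Σ Rᵢ = 0 + 66 + 133 = 199
N̂ = 502493 / 199 ≈ 2525.1 → 2525

N ≈ 2525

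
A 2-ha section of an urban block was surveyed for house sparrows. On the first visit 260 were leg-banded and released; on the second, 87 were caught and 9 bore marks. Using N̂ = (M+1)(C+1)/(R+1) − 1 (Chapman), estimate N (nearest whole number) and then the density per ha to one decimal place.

N̂ = 261·88/10 − 1 = 22968/10 − 1 ≈ 2295.8 → 2296
Density = N̂ / area = 2296 / 2 = 1148.0 per ha

density ≈ 1148.0 house sparrows per ha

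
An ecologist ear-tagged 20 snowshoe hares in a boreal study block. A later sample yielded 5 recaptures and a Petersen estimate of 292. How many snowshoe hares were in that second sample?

From N = M·C/R: C = N·R / M = 292·5 / 20 = 1460 / 20 = 73.

C = 73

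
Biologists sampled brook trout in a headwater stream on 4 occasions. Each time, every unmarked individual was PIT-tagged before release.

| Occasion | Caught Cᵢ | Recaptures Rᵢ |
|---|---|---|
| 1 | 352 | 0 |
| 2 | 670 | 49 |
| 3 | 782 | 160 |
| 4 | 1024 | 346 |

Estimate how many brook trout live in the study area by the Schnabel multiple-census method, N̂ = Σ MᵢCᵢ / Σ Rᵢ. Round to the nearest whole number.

Marked at large before each occasion: Mᵢ = Σⱼ<ᵢ (Cⱼ − Rⱼ) → M1=0, M2=352, M3=973, M4=1595
Σ MᵢCᵢ = 0·352 + 352·670 + 973·782 + 1595·1024 = 0 + 235840 + 760886 + 1633280 = 2630006
Σ Rᵢ = 0 + 49 + 160 + 346 = 555
N̂ = 2630006 / 555 ≈ 4738.7 → 4739

N ≈ 4739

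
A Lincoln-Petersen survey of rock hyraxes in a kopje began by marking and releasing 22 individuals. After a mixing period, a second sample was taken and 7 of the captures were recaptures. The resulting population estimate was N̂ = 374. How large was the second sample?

From N = M·C/R: C = N·R / M = 374·7 / 22 = 2618 / 22 = 119.

C = 119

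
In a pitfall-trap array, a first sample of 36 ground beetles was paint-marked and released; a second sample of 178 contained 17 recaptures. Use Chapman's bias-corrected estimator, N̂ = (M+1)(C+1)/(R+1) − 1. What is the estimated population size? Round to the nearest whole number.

N ≈ 367

N̂ = (36+1)(178+1)/(17+1) − 1 = 37·179/18 − 1
= 6623/18 − 1 ≈ 367.9 − 1 ≈ 366.9 → 367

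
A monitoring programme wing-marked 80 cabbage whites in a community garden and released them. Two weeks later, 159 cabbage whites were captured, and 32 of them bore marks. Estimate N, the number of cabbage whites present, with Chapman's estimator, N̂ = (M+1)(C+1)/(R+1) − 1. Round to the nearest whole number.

N̂ = (80+1)(159+1)/(32+1) − 1 = 81·160/33 − 1
= 12960/33 − 1 ≈ 392.7 − 1 ≈ 391.7 → 392

N ≈ 392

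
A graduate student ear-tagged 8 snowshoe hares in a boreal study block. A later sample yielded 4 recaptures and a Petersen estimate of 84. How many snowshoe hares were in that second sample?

From N = M·C/R: C = N·R / M = 84·4 / 8 = 336 / 8 = 42.

C = 42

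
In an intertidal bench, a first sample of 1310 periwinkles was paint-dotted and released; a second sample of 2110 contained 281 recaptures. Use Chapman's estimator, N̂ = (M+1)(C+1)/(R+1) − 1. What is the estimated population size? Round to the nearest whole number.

N̂ = (1310+1)(2110+1)/(281+1) − 1 = 1311·2111/282 − 1
= 2767521/282 − 1 ≈ 9813.9 − 1 ≈ 9812.9 → 9813

N ≈ 9813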